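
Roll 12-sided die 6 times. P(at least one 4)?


P(no 4)^6 = (11/12)^6 = 1771561/2985984
P(≥1) = 1 - 1771561/2985984 = 1214423/2985984

P = 1214423/2985984 ≈ 40.67%


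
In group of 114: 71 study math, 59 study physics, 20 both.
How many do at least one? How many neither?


|A∪B| = 71+59-20 = 110
Neither = 114-110 = 4

At least one: 110; Neither: 4


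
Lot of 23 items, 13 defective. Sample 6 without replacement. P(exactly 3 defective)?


Hypergeometric: C(13,3)×C(10,3)/C(23,6)
= 286×120/100947 = 1040/3059

P(X=3) = 1040/3059 ≈ 34.00%


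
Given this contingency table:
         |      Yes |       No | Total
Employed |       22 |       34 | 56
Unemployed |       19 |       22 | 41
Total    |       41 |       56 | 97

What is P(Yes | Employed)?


P(Yes | Employed) = 22/(22+34) = 22/56 = 11/28

P(Yes|Employed) = 11/28 ≈ 39.29%


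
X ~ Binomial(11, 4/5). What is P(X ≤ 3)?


P(X ≤ 3) = Σ P(X=i) for i=0..3
P(X=0) = 1/48828125
P(X=1) = 44/48828125
P(X=2) = 176/9765625
P(X=3) = 2112/9765625
Sum = 2297/9765625

P(X ≤ 3) = 2297/9765625 ≈ 0.02%


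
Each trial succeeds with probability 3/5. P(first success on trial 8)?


Geometric: P(X=8) = (1-p)^(k-1)×p = (2/5)^7×3/5 = 384/390625

P(X=8) = 384/390625 ≈ 0.10%


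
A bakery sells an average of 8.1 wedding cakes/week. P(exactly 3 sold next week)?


Poisson(λ=8.1): P(X=3) = e^(-λ)×λ^k/k!
= e^(-8.1) × 8.1^3 / 3!
≈ 0.0003035391381 × 531.441 / 6 ≈ 0.026886

P(X=3) ≈ 0.026886 ≈ 2.69%


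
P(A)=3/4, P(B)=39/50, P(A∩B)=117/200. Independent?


P(A)×P(B) = 117/200
P(A∩B) = 117/200
Equal ✓ → Independent

Yes, independent


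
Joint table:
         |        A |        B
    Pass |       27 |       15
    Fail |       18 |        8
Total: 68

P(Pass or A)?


P(Pass∨A) = P(Pass) + P(A) - P(Pass∧A)
= (42 + 45 - 27)/68 = 60/68 = 15/17

P = 15/17 ≈ 88.24%


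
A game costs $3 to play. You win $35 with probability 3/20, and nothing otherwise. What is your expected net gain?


E[gain] = (35-3)×3/20 + (-3)×17/20
= 24/5 - 51/20 = 9/4

Expected net gain = $9/4 ≈ $2.25


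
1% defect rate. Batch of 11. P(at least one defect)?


P(all good) = (99/100)^11 = 8953382542587164451099/10000000000000000000000
P(≥1 defect) = 1046617457412835548901/10000000000000000000000

P = 1046617457412835548901/10000000000000000000000 ≈ 10.47%


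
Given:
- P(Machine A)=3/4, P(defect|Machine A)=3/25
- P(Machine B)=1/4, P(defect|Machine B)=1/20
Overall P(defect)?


P(B) = Σ P(B|Aᵢ)×P(Aᵢ)
  3/25×3/4 = 9/100
  1/20×1/4 = 1/80
Sum = 41/400

P(defect) = 41/400 ≈ 10.25%


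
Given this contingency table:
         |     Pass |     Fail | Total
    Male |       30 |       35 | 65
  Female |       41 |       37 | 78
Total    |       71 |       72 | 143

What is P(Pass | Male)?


P(Pass | Male) = 30/(30+35) = 30/65 = 6/13

P(Pass|Male) = 6/13 ≈ 46.15%


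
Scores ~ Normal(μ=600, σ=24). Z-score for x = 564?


z = (x - μ)/σ = (564 - 600)/24 = -1.5

z = -1.5


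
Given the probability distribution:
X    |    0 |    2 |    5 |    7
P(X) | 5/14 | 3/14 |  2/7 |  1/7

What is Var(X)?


E[X] = 20/7
E[X²] = 15
Var(X) = E[X²] - (E[X])² = 15 - 400/49 = 335/49

Var(X) = 335/49 ≈ 6.8367


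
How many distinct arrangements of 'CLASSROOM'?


Letters: 9, freq: {'C': 1, 'L': 1, 'A': 1, 'S': 2, 'R': 1, 'O': 2, 'M': 1}
9!/(1!×1!×1!×2!×1!×2!×1!) = 362880/4 = 90720

90720


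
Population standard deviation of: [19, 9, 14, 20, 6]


Mean = 68/5
  (19-68/5)²=729/25
  (9-68/5)²=529/25
  (14-68/5)²=4/25
  (20-68/5)²=1024/25
  (6-68/5)²=1444/25
Σ(x-μ)² = 746/5
σ² = (746/5)/5 = 746/25

σ = √(746/25) ≈ 5.4626


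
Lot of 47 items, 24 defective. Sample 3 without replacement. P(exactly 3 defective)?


Hypergeometric: C(24,3)×C(23,0)/C(47,3)
= 2024×1/16215 = 88/705

P(X=3) = 88/705 ≈ 12.48%


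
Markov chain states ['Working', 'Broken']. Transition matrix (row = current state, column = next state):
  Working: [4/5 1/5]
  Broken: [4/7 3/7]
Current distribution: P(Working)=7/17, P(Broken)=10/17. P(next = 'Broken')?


P(next=Broken) = Σᵢ P(now=i)×P(i→Broken)
= 7/17×1/5 + 10/17×3/7
= 7/85 + 30/119 = 199/595

P = 199/595 ≈ 0.3345


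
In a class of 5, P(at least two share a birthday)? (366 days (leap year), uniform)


P(all different) = Π(366-i)/366 for i=0..4
= 0.972938
P(match) = 1 - 0.972938 = 0.027062

P ≈ 0.0271 ≈ 2.71%


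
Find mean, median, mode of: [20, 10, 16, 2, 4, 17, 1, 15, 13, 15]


Sorted: [1, 2, 4, 10, 13, 15, 15, 16, 17, 20]
Mean = 113/10
Median = 14
Freq: {20: 1, 10: 1, 16: 1, 2: 1, 4: 1, 17: 1, 1: 1, 15: 2, 13: 1}
Mode: [15]

Mean=113/10, Median=14, Mode=15


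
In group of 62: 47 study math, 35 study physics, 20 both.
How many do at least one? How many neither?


|A∪B| = 47+35-20 = 62
Neither = 62-62 = 0

At least one: 62; Neither: 0


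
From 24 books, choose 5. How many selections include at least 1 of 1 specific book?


Complement: C(24,5) - C(23,5) = 42504 - 33649 = 8855

8855


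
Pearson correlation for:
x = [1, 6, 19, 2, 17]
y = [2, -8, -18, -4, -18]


n=5, Σx=45, Σy=-46, Σxy=-702, Σx²=691, Σy²=732
r = (5×(-702) - 45×(-46))/√((5×691 - 45²)(5×732 - (-46)²))
= -1440/√(1430×1544) = -1440/√2207920 ≈ -1440/1485.9071 ≈ -0.9691

r ≈ -0.9691


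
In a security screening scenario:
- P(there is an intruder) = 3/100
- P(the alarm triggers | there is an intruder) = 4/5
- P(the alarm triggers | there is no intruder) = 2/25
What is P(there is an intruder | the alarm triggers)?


Using Bayes' theorem:
P(A|B) = P(B|A)·P(A) / P(B)

P(the alarm triggers) = 4/5 × 3/100 + 2/25 × 97/100
= 3/125 + 97/1250 = 127/1250

P(there is an intruder|the alarm triggers) = (3/125) / (127/1250) = 30/127

P(there is an intruder|the alarm triggers) = 30/127 ≈ 23.62%


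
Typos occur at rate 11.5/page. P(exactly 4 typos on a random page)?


Poisson(λ=11.5): P(X=4) = e^(-λ)×λ^k/k!
= e^(-11.5) × 11.5^4 / 4!
≈ 1.01300936e-05 × 17490.0625 / 24 ≈ 0.007382

P(X=4) ≈ 0.007382 ≈ 0.74%


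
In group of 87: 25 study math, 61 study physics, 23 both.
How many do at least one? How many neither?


|A∪B| = 25+61-23 = 63
Neither = 87-63 = 24

At least one: 63; Neither: 24


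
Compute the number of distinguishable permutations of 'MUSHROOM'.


Letters: 8, freq: {'M': 2, 'U': 1, 'S': 1, 'H': 1, 'R': 1, 'O': 2}
8!/(2!×1!×1!×1!×1!×2!) = 40320/4 = 10080

10080


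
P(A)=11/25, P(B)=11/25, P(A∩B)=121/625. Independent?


P(A)×P(B) = 121/625
P(A∩B) = 121/625
Equal ✓ → Independent

Yes, independent


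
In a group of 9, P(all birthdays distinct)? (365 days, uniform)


P(all different) = Π(365-i)/365 for i=0..8
= (365/365)×(364/365)×...×(357/365)
= 0.905376

P ≈ 0.9054 ≈ 90.54%


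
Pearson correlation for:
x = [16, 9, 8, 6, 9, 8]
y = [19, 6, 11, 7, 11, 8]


n=6, Σx=56, Σy=62, Σxy=651, Σx²=582, Σy²=752
r = (6×651 - 56×62)/√((6×582 - 56²)(6×752 - 62²))
= 434/√(356×668) = 434/√237808 ≈ 434/487.6556 ≈ 0.8900

r ≈ 0.8900


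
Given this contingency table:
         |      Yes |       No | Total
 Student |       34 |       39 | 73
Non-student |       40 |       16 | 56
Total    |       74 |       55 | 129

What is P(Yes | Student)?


P(Yes | Student) = 34/(34+39) = 34/73

P(Yes|Student) = 34/73 ≈ 46.58%


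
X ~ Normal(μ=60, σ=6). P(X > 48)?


z = (48-60)/6 = -2.0
P(X > 48) = 1 - P(Z ≤ -2.0) = 1 - 0.0228 = 0.9772

P(X > 48) ≈ 0.9772


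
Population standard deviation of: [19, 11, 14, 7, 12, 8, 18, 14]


Mean = 103/8
  (19-103/8)²=2401/64
  (11-103/8)²=225/64
  (14-103/8)²=81/64
  (7-103/8)²=2209/64
  (12-103/8)²=49/64
  (8-103/8)²=1521/64
  (18-103/8)²=1681/64
  (14-103/8)²=81/64
Σ(x-μ)² = 1031/8
σ² = (1031/8)/8 = 1031/64

σ = √(1031/64) ≈ 4.0136


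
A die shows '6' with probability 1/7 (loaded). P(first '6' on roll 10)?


Geometric: P(X=10) = (1-p)^(k-1)×p = (6/7)^9×1/7 = 10077696/282475249

P(X=10) = 10077696/282475249 ≈ 3.57%


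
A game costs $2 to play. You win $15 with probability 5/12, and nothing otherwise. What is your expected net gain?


E[gain] = (15-2)×5/12 + (-2)×7/12
= 65/12 - 7/6 = 17/4

Expected net gain = $17/4 ≈ $4.25


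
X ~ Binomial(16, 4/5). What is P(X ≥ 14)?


P(X ≥ 14) = Σ P(X=i) for i=14..16
P(X=14) = 6442450944/30517578125
P(X=15) = 17179869184/152587890625
P(X=16) = 4294967296/152587890625
Sum = 2147483648/6103515625

P(X ≥ 14) = 2147483648/6103515625 ≈ 35.18%


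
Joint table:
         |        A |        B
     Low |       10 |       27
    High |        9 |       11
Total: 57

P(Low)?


P(Low) = (10+27)/57 = 37/57

P(Low) = 37/57 ≈ 64.91%


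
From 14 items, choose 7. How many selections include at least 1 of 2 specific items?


Complement: C(14,7) - C(12,7) = 3432 - 792 = 2640

2640


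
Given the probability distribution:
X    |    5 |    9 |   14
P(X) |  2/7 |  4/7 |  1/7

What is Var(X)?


E[X] = 60/7
E[X²] = 570/7
Var(X) = E[X²] - (E[X])² = 570/7 - 3600/49 = 390/49

Var(X) = 390/49 ≈ 7.9592


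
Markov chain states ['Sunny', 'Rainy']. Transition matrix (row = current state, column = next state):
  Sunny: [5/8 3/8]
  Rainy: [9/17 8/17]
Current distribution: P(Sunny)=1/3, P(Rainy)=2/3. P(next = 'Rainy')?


P(next=Rainy) = Σᵢ P(now=i)×P(i→Rainy)
= 1/3×3/8 + 2/3×8/17
= 1/8 + 16/51 = 179/408

P = 179/408 ≈ 0.4387


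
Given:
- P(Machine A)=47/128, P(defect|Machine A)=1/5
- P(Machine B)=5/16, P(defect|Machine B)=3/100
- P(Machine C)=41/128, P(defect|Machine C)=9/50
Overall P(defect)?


P(B) = Σ P(B|Aᵢ)×P(Aᵢ)
  1/5×47/128 = 47/640
  3/100×5/16 = 3/320
  9/50×41/128 = 369/6400
Sum = 899/6400

P(defect) = 899/6400 ≈ 14.05%


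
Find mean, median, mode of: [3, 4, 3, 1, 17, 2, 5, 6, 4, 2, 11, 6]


Sorted: [1, 2, 2, 3, 3, 4, 4, 5, 6, 6, 11, 17]
Mean = 64/12 = 16/3
Median = 4
Freq: {3: 2, 4: 2, 1: 1, 17: 1, 2: 2, 5: 1, 6: 2, 11: 1}
Mode: [2, 3, 4, 6]

Mean=16/3, Median=4, Mode=[2, 3, 4, 6]


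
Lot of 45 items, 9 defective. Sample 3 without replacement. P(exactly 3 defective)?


Hypergeometric: C(9,3)×C(36,0)/C(45,3)
= 84×1/14190 = 14/2365

P(X=3) = 14/2365 ≈ 0.59%


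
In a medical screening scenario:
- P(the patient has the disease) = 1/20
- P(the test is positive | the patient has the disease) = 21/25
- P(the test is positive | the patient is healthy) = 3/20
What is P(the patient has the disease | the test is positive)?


Using Bayes' theorem:
P(A|B) = P(B|A)·P(A) / P(B)

P(the test is positive) = 21/25 × 1/20 + 3/20 × 19/20
= 21/500 + 57/400 = 369/2000

P(the patient has the disease|the test is positive) = (21/500) / (369/2000) = 28/123

P(the patient has the disease|the test is positive) = 28/123 ≈ 22.76%


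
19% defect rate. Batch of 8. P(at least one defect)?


P(all good) = (81/100)^8 = 1853020188851841/10000000000000000
P(≥1 defect) = 8146979811148159/10000000000000000

P = 8146979811148159/10000000000000000 ≈ 81.47%


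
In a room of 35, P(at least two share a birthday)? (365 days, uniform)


P(all different) = Π(365-i)/365 for i=0..34
= 0.185617
P(match) = 1 - 0.185617 = 0.814383

P ≈ 0.8144 ≈ 81.44%


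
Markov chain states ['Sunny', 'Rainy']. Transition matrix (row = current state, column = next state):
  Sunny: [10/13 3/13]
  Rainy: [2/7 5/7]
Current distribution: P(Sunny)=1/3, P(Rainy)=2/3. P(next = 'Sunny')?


P(next=Sunny) = Σᵢ P(now=i)×P(i→Sunny)
= 1/3×10/13 + 2/3×2/7
= 10/39 + 4/21 = 122/273

P = 122/273 ≈ 0.4469


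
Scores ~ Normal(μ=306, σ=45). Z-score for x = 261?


z = (x - μ)/σ = (261 - 306)/45 = -1.0

z = -1.0


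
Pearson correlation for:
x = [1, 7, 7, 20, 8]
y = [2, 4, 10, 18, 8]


n=5, Σx=43, Σy=42, Σxy=524, Σx²=563, Σy²=508
r = (5×524 - 43×42)/√((5×563 - 43²)(5×508 - 42²))
= 814/√(966×776) = 814/√749616 ≈ 814/865.8037 ≈ 0.9402

r ≈ 0.9402


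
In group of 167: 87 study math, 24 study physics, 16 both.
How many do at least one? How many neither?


|A∪B| = 87+24-16 = 95
Neither = 167-95 = 72

At least one: 95; Neither: 72


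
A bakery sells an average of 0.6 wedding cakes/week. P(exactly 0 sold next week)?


Poisson(λ=0.6): P(X=0) = e^(-λ)×λ^k/k!
= e^(-0.6) × 0.6^0 / 0!
≈ 0.5488116361 × 1 / 1 ≈ 0.548812

P(X=0) ≈ 0.548812 ≈ 54.88%


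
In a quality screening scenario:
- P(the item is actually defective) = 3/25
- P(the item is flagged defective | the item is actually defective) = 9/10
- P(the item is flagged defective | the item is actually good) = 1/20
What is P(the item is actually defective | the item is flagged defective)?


Using Bayes' theorem:
P(A|B) = P(B|A)·P(A) / P(B)

P(the item is flagged defective) = 9/10 × 3/25 + 1/20 × 22/25
= 27/250 + 11/250 = 19/125

P(the item is actually defective|the item is flagged defective) = (27/250) / (19/125) = 27/38

P(the item is actually defective|the item is flagged defective) = 27/38 ≈ 71.05%


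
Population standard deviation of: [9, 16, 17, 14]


Mean = 56/4 = 14
  (9-14)²=25
  (16-14)²=4
  (17-14)²=9
  (14-14)²=0
Σ(x-μ)² = 38
σ² = 38/4 = 19/2

σ = √(19/2) ≈ 3.0822


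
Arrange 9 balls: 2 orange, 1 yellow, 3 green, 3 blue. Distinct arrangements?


9!/(2!×1!×3!×3!) = 5040

5040


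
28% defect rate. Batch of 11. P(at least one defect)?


P(all good) = (18/25)^11 = 64268410079232/2384185791015625
P(≥1 defect) = 2319917380936393/2384185791015625

P = 2319917380936393/2384185791015625 ≈ 97.30%


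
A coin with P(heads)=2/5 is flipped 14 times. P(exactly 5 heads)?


Binomial: P(X=5) = C(14,5)×p^5×(1-p)^9
= 2002 × 32/3125 × 19683/1953125 = 1260971712/6103515625

P(X=5) = 1260971712/6103515625 ≈ 20.66%


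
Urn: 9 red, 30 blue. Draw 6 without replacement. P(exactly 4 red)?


Hypergeometric: C(9,4)×C(30,2)/C(39,6)
= 126×435/3262623 = 2610/155363

P(X=4) = 2610/155363 ≈ 1.68%


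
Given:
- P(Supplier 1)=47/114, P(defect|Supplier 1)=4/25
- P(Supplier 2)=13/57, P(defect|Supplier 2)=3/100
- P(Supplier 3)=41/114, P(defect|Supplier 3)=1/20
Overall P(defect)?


P(B) = Σ P(B|Aᵢ)×P(Aᵢ)
  4/25×47/114 = 94/1425
  3/100×13/57 = 13/1900
  1/20×41/114 = 41/2280
Sum = 69/760

P(defect) = 69/760 ≈ 9.08%


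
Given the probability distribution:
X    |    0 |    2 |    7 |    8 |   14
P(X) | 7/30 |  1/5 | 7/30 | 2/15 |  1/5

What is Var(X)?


E[X] = 59/10
E[X²] = 1799/30
Var(X) = E[X²] - (E[X])² = 1799/30 - 3481/100 = 7547/300

Var(X) = 7547/300 ≈ 25.1567


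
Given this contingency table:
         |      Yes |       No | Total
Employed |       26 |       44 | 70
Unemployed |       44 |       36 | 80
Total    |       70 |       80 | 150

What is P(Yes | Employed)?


P(Yes | Employed) = 26/(26+44) = 26/70 = 13/35

P(Yes|Employed) = 13/35 ≈ 37.14%


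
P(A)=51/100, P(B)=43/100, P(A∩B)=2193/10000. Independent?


P(A)×P(B) = 2193/10000
P(A∩B) = 2193/10000
Equal ✓ → Independent

Yes, independent


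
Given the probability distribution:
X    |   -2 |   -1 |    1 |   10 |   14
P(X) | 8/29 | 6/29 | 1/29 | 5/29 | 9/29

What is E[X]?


E[X] = Σ x·P(X=x)
= (-2)×(8/29) + (-1)×(6/29) + (1)×(1/29) + (10)×(5/29) + (14)×(9/29)
= 155/29

E[X] = 155/29


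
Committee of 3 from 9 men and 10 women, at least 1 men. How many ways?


Count by #men:
  1M,2W: C(9,1)×C(10,2)=405
  2M,1W: C(9,2)×C(10,1)=360
  3M,0W: C(9,3)×C(10,0)=84
Total = 849

849


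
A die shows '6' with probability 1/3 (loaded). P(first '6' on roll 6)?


Geometric: P(X=6) = (1-p)^(k-1)×p = (2/3)^5×1/3 = 32/729

P(X=6) = 32/729 ≈ 4.39%


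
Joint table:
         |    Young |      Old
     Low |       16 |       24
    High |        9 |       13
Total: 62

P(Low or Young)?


P(Low∨Young) = P(Low) + P(Young) - P(Low∧Young)
= (40 + 25 - 16)/62 = 49/62

P = 49/62 ≈ 79.03%


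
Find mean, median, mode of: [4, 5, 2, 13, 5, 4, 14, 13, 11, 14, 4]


Sorted: [2, 4, 4, 4, 5, 5, 11, 13, 13, 14, 14]
Mean = 89/11
Median = 5
Freq: {4: 3, 5: 2, 2: 1, 13: 2, 14: 2, 11: 1}
Mode: [4]

Mean=89/11, Median=5, Mode=4


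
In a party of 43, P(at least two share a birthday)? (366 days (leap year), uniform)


P(all different) = Π(366-i)/366 for i=0..42
= 0.076637
P(match) = 1 - 0.076637 = 0.923363

P ≈ 0.9234 ≈ 92.34%


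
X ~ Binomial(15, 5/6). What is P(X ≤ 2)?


P(X ≤ 2) = Σ P(X=i) for i=0..2
P(X=0) = 1/470184984576
P(X=1) = 25/156728328192
P(X=2) = 875/156728328192
Sum = 2701/470184984576

P(X ≤ 2) = 2701/470184984576 ≈ 0.00%


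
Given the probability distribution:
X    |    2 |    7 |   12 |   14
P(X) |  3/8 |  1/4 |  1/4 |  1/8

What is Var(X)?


E[X] = 29/4
E[X²] = 297/4
Var(X) = E[X²] - (E[X])² = 297/4 - 841/16 = 347/16

Var(X) = 347/16 ≈ 21.6875


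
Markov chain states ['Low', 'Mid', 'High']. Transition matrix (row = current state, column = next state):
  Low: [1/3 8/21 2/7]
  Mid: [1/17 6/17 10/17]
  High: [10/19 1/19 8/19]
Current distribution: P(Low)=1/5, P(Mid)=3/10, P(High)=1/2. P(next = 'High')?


P(next=High) = Σᵢ P(now=i)×P(i→High)
= 1/5×2/7 + 3/10×10/17 + 1/2×8/19
= 2/35 + 3/17 + 4/19 = 5021/11305

P = 5021/11305 ≈ 0.4441


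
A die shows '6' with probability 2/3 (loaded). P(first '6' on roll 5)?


Geometric: P(X=5) = (1-p)^(k-1)×p = (1/3)^4×2/3 = 2/243

P(X=5) = 2/243 ≈ 0.82%


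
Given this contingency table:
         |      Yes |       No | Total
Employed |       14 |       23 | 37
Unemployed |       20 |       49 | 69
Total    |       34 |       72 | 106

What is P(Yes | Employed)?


P(Yes | Employed) = 14/(14+23) = 14/37

P(Yes|Employed) = 14/37 ≈ 37.84%


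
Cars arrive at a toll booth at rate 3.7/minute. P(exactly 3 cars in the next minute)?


Poisson(λ=3.7): P(X=3) = e^(-λ)×λ^k/k!
= e^(-3.7) × 3.7^3 / 3!
≈ 0.02472352647 × 50.653 / 6 ≈ 0.208720

P(X=3) ≈ 0.208720 ≈ 20.87%


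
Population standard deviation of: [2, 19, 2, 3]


Mean = 26/4 = 13/2
  (2-13/2)²=81/4
  (19-13/2)²=625/4
  (2-13/2)²=81/4
  (3-13/2)²=49/4
Σ(x-μ)² = 209
σ² = 209/4

σ = √(209/4) ≈ 7.2284


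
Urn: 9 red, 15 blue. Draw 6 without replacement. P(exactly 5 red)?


Hypergeometric: C(9,5)×C(15,1)/C(24,6)
= 126×15/134596 = 135/9614

P(X=5) = 135/9614 ≈ 1.40%


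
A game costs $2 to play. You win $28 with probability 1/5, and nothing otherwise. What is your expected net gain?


E[gain] = (28-2)×1/5 + (-2)×4/5
= 26/5 - 8/5 = 18/5

Expected net gain = $18/5 ≈ $3.60


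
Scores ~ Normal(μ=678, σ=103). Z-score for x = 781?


z = (x - μ)/σ = (781 - 678)/103 = 1.0

z = 1.0


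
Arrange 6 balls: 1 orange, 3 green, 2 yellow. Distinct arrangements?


6!/(1!×3!×2!) = 60

60


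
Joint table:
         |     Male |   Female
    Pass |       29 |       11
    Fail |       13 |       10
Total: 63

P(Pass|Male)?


P(Pass|Male) = 29/(29+13) = 29/42

P = 29/42 ≈ 69.05%


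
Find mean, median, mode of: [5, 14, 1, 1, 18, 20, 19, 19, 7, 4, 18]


Sorted: [1, 1, 4, 5, 7, 14, 18, 18, 19, 19, 20]
Mean = 126/11
Median = 14
Freq: {5: 1, 14: 1, 1: 2, 18: 2, 20: 1, 19: 2, 7: 1, 4: 1}
Mode: [1, 18, 19]

Mean=126/11, Median=14, Mode=[1, 18, 19]


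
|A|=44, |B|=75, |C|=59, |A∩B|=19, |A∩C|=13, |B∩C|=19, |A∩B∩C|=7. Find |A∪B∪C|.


|A∪B∪C| = 44+75+59-19-13-19+7 = 134

|A∪B∪C| = 134


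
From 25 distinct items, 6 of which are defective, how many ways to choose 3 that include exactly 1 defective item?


Choose 1 of the 6 defective items and 2 of the other 19 items:
C(6,1)×C(19,2) = 6×171 = 1026

1026


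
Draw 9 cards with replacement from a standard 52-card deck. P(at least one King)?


P(not a King) = 48/52 = 12/13
P(none in 9 draws) = (12/13)^9 = 5159780352/10604499373
P(≥1 King) = 1 - 5159780352/10604499373 = 5444719021/10604499373

P = 5444719021/10604499373 ≈ 51.34%


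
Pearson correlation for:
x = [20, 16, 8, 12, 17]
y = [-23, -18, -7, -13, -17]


n=5, Σx=73, Σy=-78, Σxy=-1249, Σx²=1153, Σy²=1360
r = (5×(-1249) - 73×(-78))/√((5×1153 - 73²)(5×1360 - (-78)²))
= -551/√(436×716) = -551/√312176 ≈ -551/558.7271 ≈ -0.9862

r ≈ -0.9862


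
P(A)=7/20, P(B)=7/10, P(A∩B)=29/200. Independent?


P(A)×P(B) = 49/200
P(A∩B) = 29/200
Not equal → NOT independent

No, not independent


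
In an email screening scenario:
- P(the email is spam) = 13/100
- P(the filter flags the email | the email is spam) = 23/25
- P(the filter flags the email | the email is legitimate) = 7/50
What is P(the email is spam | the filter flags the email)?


Using Bayes' theorem:
P(A|B) = P(B|A)·P(A) / P(B)

P(the filter flags the email) = 23/25 × 13/100 + 7/50 × 87/100
= 299/2500 + 609/5000 = 1207/5000

P(the email is spam|the filter flags the email) = (299/2500) / (1207/5000) = 598/1207

P(the email is spam|the filter flags the email) = 598/1207 ≈ 49.54%


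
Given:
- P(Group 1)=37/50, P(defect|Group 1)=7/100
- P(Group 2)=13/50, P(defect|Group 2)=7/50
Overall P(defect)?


P(B) = Σ P(B|Aᵢ)×P(Aᵢ)
  7/100×37/50 = 259/5000
  7/50×13/50 = 91/2500
Sum = 441/5000

P(defect) = 441/5000 ≈ 8.82%


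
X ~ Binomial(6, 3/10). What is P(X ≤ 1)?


P(X ≤ 1) = Σ P(X=i) for i=0..1
P(X=0) = 117649/1000000
P(X=1) = 151263/500000
Sum = 16807/40000

P(X ≤ 1) = 16807/40000 ≈ 42.02%


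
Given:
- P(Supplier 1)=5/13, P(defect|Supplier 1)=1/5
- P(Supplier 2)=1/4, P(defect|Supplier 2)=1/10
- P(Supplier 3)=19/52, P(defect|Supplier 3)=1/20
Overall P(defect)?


P(B) = Σ P(B|Aᵢ)×P(Aᵢ)
  1/5×5/13 = 1/13
  1/10×1/4 = 1/40
  1/20×19/52 = 19/1040
Sum = 25/208

P(defect) = 25/208 ≈ 12.02%


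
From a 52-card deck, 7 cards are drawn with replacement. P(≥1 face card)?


P(not a face card) = 40/52 = 10/13
P(none in 7 draws) = (10/13)^7 = 10000000/62748517
P(≥1 face card) = 1 - 10000000/62748517 = 52748517/62748517

P = 52748517/62748517 ≈ 84.06%


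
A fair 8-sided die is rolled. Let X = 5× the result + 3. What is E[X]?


E[die] = (1+8)/2 = 9/2
E[X] = 5×9/2 + 3 = 51/2

E[X] = 51/2


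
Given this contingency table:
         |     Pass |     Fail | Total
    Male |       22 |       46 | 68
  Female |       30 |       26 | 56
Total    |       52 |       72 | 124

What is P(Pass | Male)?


P(Pass | Male) = 22/(22+46) = 22/68 = 11/34

P(Pass|Male) = 11/34 ≈ 32.35%


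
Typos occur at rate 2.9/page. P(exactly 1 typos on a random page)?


Poisson(λ=2.9): P(X=1) = e^(-λ)×λ^k/k!
= e^(-2.9) × 2.9^1 / 1!
≈ 0.05502322006 × 2.9 / 1 ≈ 0.159567

P(X=1) ≈ 0.159567 ≈ 15.96%


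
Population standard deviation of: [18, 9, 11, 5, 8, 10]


Mean = 61/6
  (18-61/6)²=2209/36
  (9-61/6)²=49/36
  (11-61/6)²=25/36
  (5-61/6)²=961/36
  (8-61/6)²=169/36
  (10-61/6)²=1/36
Σ(x-μ)² = 569/6
σ² = (569/6)/6 = 569/36

σ = √(569/36) ≈ 3.9756


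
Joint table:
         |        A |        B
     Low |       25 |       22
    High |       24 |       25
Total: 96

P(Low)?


P(Low) = (25+22)/96 = 47/96

P(Low) = 47/96 ≈ 48.96%


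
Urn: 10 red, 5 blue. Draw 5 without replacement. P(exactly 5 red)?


Hypergeometric: C(10,5)×C(5,0)/C(15,5)
= 252×1/3003 = 12/143

P(X=5) = 12/143 ≈ 8.39%


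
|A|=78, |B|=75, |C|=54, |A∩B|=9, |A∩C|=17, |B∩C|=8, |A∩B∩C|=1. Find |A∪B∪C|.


|A∪B∪C| = 78+75+54-9-17-8+1 = 174

|A∪B∪C| = 174


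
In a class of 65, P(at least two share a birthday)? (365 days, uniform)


P(all different) = Π(365-i)/365 for i=0..64
= 0.002317
P(match) = 1 - 0.002317 = 0.997683

P ≈ 0.9977 ≈ 99.77%


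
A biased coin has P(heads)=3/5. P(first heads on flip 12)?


Geometric: P(X=12) = (1-p)^(k-1)×p = (2/5)^11×3/5 = 6144/244140625

P(X=12) = 6144/244140625 ≈ 0.00%


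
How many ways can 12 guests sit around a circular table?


Circular arrangements of 12 distinct objects: fix one position to break rotational symmetry.
(n-1)! = 11! = 39916800

39916800


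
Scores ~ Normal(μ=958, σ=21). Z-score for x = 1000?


z = (x - μ)/σ = (1000 - 958)/21 = 2.0

z = 2.0


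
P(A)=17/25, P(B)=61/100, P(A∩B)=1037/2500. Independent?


P(A)×P(B) = 1037/2500
P(A∩B) = 1037/2500
Equal ✓ → Independent

Yes, independent


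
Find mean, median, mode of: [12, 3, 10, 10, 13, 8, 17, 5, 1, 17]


Sorted: [1, 3, 5, 8, 10, 10, 12, 13, 17, 17]
Mean = 96/10 = 48/5
Median = 10
Freq: {12: 1, 3: 1, 10: 2, 13: 1, 8: 1, 17: 2, 5: 1, 1: 1}
Mode: [10, 17]

Mean=48/5, Median=10, Mode=[10, 17]


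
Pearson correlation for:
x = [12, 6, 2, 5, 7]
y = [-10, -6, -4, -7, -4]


n=5, Σx=32, Σy=-31, Σxy=-227, Σx²=258, Σy²=217
r = (5×(-227) - 32×(-31))/√((5×258 - 32²)(5×217 - (-31)²))
= -143/√(266×124) = -143/√32984 ≈ -143/181.6150 ≈ -0.7874

r ≈ -0.7874


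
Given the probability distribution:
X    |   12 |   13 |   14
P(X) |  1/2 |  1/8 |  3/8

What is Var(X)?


E[X] = 103/8
E[X²] = 1333/8
Var(X) = E[X²] - (E[X])² = 1333/8 - 10609/64 = 55/64

Var(X) = 55/64 ≈ 0.8594


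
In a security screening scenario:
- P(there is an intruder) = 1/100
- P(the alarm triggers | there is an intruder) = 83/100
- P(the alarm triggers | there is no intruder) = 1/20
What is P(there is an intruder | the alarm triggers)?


Using Bayes' theorem:
P(A|B) = P(B|A)·P(A) / P(B)

P(the alarm triggers) = 83/100 × 1/100 + 1/20 × 99/100
= 83/10000 + 99/2000 = 289/5000

P(there is an intruder|the alarm triggers) = (83/10000) / (289/5000) = 83/578

P(there is an intruder|the alarm triggers) = 83/578 ≈ 14.36%


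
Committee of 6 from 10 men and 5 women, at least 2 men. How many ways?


Count by #men:
  2M,4W: C(10,2)×C(5,4)=225
  3M,3W: C(10,3)×C(5,3)=1200
  4M,2W: C(10,4)×C(5,2)=2100
  5M,1W: C(10,5)×C(5,1)=1260
  6M,0W: C(10,6)×C(5,0)=210
Total = 4995

4995


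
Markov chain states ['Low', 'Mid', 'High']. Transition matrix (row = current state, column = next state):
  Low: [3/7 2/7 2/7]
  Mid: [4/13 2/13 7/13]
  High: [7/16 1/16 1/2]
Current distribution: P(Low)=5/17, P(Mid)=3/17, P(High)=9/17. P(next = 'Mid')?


P(next=Mid) = Σᵢ P(now=i)×P(i→Mid)
= 5/17×2/7 + 3/17×2/13 + 9/17×1/16
= 10/119 + 6/221 + 9/272 = 3571/24752

P = 3571/24752 ≈ 0.1443


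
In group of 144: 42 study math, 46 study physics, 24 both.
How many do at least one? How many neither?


|A∪B| = 42+46-24 = 64
Neither = 144-64 = 80

At least one: 64; Neither: 80


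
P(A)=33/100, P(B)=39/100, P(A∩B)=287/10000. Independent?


P(A)×P(B) = 1287/10000
P(A∩B) = 287/10000
Not equal → NOT independent

No, not independent


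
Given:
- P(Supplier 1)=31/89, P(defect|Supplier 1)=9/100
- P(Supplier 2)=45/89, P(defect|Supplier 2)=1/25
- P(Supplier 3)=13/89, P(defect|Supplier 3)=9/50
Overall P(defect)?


P(B) = Σ P(B|Aᵢ)×P(Aᵢ)
  9/100×31/89 = 279/8900
  1/25×45/89 = 9/445
  9/50×13/89 = 117/4450
Sum = 693/8900

P(defect) = 693/8900 ≈ 7.79%


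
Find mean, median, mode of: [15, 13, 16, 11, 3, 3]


Sorted: [3, 3, 11, 13, 15, 16]
Mean = 61/6
Median = 12
Freq: {15: 1, 13: 1, 16: 1, 11: 1, 3: 2}
Mode: [3]

Mean=61/6, Median=12, Mode=3


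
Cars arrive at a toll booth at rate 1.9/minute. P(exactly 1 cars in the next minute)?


Poisson(λ=1.9): P(X=1) = e^(-λ)×λ^k/k!
= e^(-1.9) × 1.9^1 / 1!
≈ 0.1495686192 × 1.9 / 1 ≈ 0.284180

P(X=1) ≈ 0.284180 ≈ 28.42%


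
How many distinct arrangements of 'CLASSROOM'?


Letters: 9, freq: {'C': 1, 'L': 1, 'A': 1, 'S': 2, 'R': 1, 'O': 2, 'M': 1}
9!/(1!×1!×1!×2!×1!×2!×1!) = 362880/4 = 90720

90720


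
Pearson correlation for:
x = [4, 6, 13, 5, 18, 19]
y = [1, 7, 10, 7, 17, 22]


n=6, Σx=65, Σy=64, Σxy=935, Σx²=931, Σy²=972
r = (6×935 - 65×64)/√((6×931 - 65²)(6×972 - 64²))
= 1450/√(1361×1736) = 1450/√2362696 ≈ 1450/1537.1064 ≈ 0.9433

r ≈ 0.9433


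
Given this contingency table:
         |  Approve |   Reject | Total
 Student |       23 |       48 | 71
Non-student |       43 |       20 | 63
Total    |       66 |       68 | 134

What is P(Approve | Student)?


P(Approve | Student) = 23/(23+48) = 23/71

P(Approve|Student) = 23/71 ≈ 32.39%


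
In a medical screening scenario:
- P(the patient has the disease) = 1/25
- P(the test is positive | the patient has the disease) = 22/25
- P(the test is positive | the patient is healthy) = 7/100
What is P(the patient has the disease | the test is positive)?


Using Bayes' theorem:
P(A|B) = P(B|A)·P(A) / P(B)

P(the test is positive) = 22/25 × 1/25 + 7/100 × 24/25
= 22/625 + 42/625 = 64/625

P(the patient has the disease|the test is positive) = (22/625) / (64/625) = 11/32

P(the patient has the disease|the test is positive) = 11/32 ≈ 34.38%


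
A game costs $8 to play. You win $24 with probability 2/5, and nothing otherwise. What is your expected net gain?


E[gain] = (24-8)×2/5 + (-8)×3/5
= 32/5 - 24/5 = 8/5

Expected net gain = $8/5 ≈ $1.60


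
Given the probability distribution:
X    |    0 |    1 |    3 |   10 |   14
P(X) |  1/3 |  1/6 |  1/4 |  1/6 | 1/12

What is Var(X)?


E[X] = 15/4
E[X²] = 425/12
Var(X) = E[X²] - (E[X])² = 425/12 - 225/16 = 1025/48

Var(X) = 1025/48 ≈ 21.3542


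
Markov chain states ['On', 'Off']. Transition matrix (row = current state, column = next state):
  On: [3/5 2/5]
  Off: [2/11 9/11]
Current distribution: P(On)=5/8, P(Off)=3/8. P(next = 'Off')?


P(next=Off) = Σᵢ P(now=i)×P(i→Off)
= 5/8×2/5 + 3/8×9/11
= 1/4 + 27/88 = 49/88

P = 49/88 ≈ 0.5568


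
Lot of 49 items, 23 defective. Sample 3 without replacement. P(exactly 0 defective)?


Hypergeometric: C(23,0)×C(26,3)/C(49,3)
= 1×2600/18424 = 325/2303

P(X=0) = 325/2303 ≈ 14.11%


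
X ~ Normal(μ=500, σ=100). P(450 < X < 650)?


z₁=(450-500)/100=-0.5, z₂=(650-500)/100=1.5
P = Φ(1.5) - Φ(-0.5) = 0.933193 - 0.308538 = 0.624655 ≈ 0.6247

P(450 < X < 650) ≈ 0.6247


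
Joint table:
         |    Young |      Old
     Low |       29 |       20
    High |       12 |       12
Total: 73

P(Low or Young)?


P(Low∨Young) = P(Low) + P(Young) - P(Low∧Young)
= (49 + 41 - 29)/73 = 61/73

P = 61/73 ≈ 83.56%


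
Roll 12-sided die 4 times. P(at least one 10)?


P(no 10)^4 = (11/12)^4 = 14641/20736
P(≥1) = 1 - 14641/20736 = 6095/20736

P = 6095/20736 ≈ 29.39%


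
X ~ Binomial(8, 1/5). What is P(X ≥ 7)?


P(X ≥ 7) = Σ P(X=i) for i=7..8
P(X=7) = 32/390625
P(X=8) = 1/390625
Sum = 33/390625

P(X ≥ 7) = 33/390625 ≈ 0.01%


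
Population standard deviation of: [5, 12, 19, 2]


Mean = 38/4 = 19/2
  (5-19/2)²=81/4
  (12-19/2)²=25/4
  (19-19/2)²=361/4
  (2-19/2)²=225/4
Σ(x-μ)² = 173
σ² = 173/4

σ = √(173/4) ≈ 6.5765


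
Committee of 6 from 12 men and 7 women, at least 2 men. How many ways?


Count by #men:
  2M,4W: C(12,2)×C(7,4)=2310
  3M,3W: C(12,3)×C(7,3)=7700
  4M,2W: C(12,4)×C(7,2)=10395
  5M,1W: C(12,5)×C(7,1)=5544
  6M,0W: C(12,6)×C(7,0)=924
Total = 26873

26873


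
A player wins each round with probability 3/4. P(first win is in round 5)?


Geometric: P(X=5) = (1-p)^(k-1)×p = (1/4)^4×3/4 = 3/1024

P(X=5) = 3/1024 ≈ 0.29%


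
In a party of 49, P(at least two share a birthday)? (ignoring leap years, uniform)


P(all different) = Π(365-i)/365 for i=0..48
= 0.034220
P(match) = 1 - 0.034220 = 0.965780

P ≈ 0.9658 ≈ 96.58%


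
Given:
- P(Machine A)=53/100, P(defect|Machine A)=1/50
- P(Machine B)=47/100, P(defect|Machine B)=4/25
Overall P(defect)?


P(B) = Σ P(B|Aᵢ)×P(Aᵢ)
  1/50×53/100 = 53/5000
  4/25×47/100 = 47/625
Sum = 429/5000

P(defect) = 429/5000 ≈ 8.58%


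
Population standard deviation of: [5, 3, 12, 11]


Mean = 31/4
  (5-31/4)²=121/16
  (3-31/4)²=361/16
  (12-31/4)²=289/16
  (11-31/4)²=169/16
Σ(x-μ)² = 235/4
σ² = (235/4)/4 = 235/16

σ = √(235/16) ≈ 3.8324


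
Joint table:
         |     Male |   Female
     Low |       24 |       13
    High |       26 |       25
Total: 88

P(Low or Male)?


P(Low∨Male) = P(Low) + P(Male) - P(Low∧Male)
= (37 + 50 - 24)/88 = 63/88

P = 63/88 ≈ 71.59%


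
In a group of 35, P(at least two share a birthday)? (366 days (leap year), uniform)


P(all different) = Π(366-i)/366 for i=0..34
= 0.186502
P(match) = 1 - 0.186502 = 0.813498

P ≈ 0.8135 ≈ 81.35%


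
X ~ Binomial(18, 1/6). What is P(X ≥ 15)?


P(X ≥ 15) = Σ P(X=i) for i=15..18
P(X=15) = 2125/2115832430592
P(X=16) = 425/11284439629824
P(X=17) = 5/5642219814912
P(X=18) = 1/101559956668416
Sum = 26479/25389989167104

P(X ≥ 15) = 26479/25389989167104 ≈ 0.00%


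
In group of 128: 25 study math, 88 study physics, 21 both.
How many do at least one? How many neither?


|A∪B| = 25+88-21 = 92
Neither = 128-92 = 36

At least one: 92; Neither: 36


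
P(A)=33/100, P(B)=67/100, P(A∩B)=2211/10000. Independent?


P(A)×P(B) = 2211/10000
P(A∩B) = 2211/10000
Equal ✓ → Independent

Yes, independent


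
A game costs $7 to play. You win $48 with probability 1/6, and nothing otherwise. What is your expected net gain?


E[gain] = (48-7)×1/6 + (-7)×5/6
= 41/6 - 35/6 = 1

Expected net gain = $1 ≈ $1.00


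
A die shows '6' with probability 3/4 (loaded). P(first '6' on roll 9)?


Geometric: P(X=9) = (1-p)^(k-1)×p = (1/4)^8×3/4 = 3/262144

P(X=9) = 3/262144 ≈ 0.00%


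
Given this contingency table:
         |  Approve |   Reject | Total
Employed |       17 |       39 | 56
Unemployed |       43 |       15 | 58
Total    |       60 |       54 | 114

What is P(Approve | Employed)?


P(Approve | Employed) = 17/(17+39) = 17/56

P(Approve|Employed) = 17/56 ≈ 30.36%


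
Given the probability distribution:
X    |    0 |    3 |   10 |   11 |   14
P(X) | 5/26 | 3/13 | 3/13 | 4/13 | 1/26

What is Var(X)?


E[X] = 90/13
E[X²] = 909/13
Var(X) = E[X²] - (E[X])² = 909/13 - 8100/169 = 3717/169

Var(X) = 3717/169 ≈ 21.9941


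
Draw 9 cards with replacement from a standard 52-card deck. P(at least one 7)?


P(not a 7) = 48/52 = 12/13
P(none in 9 draws) = (12/13)^9 = 5159780352/10604499373
P(≥1 7) = 1 - 5159780352/10604499373 = 5444719021/10604499373

P = 5444719021/10604499373 ≈ 51.34%


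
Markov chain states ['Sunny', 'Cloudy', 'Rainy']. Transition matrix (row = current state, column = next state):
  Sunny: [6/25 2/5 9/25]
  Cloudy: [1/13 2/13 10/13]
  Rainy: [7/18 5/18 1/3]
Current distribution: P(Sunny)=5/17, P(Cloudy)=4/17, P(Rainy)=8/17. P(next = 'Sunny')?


P(next=Sunny) = Σᵢ P(now=i)×P(i→Sunny)
= 5/17×6/25 + 4/17×1/13 + 8/17×7/18
= 6/85 + 4/221 + 28/153 = 2702/9945

P = 2702/9945 ≈ 0.2717


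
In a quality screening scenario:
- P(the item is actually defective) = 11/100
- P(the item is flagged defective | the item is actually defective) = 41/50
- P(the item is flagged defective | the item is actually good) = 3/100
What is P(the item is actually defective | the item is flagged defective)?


Using Bayes' theorem:
P(A|B) = P(B|A)·P(A) / P(B)

P(the item is flagged defective) = 41/50 × 11/100 + 3/100 × 89/100
= 451/5000 + 267/10000 = 1169/10000

P(the item is actually defective|the item is flagged defective) = (451/5000) / (1169/10000) = 902/1169

P(the item is actually defective|the item is flagged defective) = 902/1169 ≈ 77.16%


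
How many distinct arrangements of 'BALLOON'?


Letters: 7, freq: {'B': 1, 'A': 1, 'L': 2, 'O': 2, 'N': 1}
7!/(1!×1!×2!×2!×1!) = 5040/4 = 1260

1260


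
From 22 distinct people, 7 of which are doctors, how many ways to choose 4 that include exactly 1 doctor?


Choose 1 of the 7 doctors and 3 of the other 15 people:
C(7,1)×C(15,3) = 7×455 = 3185

3185


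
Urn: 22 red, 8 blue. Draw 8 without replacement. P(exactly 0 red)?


Hypergeometric: C(22,0)×C(8,8)/C(30,8)
= 1×1/5852925 = 1/5852925

P(X=0) = 1/5852925 ≈ 0.00%


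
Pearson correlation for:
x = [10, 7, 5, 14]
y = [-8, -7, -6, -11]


n=4, Σx=36, Σy=-32, Σxy=-313, Σx²=370, Σy²=270
r = (4×(-313) - 36×(-32))/√((4×370 - 36²)(4×270 - (-32)²))
= -100/√(184×56) = -100/√10304 ≈ -100/101.5086 ≈ -0.9851

r ≈ -0.9851


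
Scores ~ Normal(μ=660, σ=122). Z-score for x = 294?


z = (x - μ)/σ = (294 - 660)/122 = -3.0

z = -3.0


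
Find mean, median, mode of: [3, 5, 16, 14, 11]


Sorted: [3, 5, 11, 14, 16]
Mean = 49/5
Median = 11
Freq: {3: 1, 5: 1, 16: 1, 14: 1, 11: 1}
Mode: No mode

Mean=49/5, Median=11, Mode=No mode


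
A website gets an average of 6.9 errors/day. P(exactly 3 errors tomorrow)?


Poisson(λ=6.9): P(X=3) = e^(-λ)×λ^k/k!
= e^(-6.9) × 6.9^3 / 3!
≈ 0.001007785429 × 328.509 / 6 ≈ 0.055178

P(X=3) ≈ 0.055178 ≈ 5.52%


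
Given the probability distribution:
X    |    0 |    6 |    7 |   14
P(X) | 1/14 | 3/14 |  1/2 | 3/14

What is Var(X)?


E[X] = 109/14
E[X²] = 1039/14
Var(X) = E[X²] - (E[X])² = 1039/14 - 11881/196 = 2665/196

Var(X) = 2665/196 ≈ 13.5969


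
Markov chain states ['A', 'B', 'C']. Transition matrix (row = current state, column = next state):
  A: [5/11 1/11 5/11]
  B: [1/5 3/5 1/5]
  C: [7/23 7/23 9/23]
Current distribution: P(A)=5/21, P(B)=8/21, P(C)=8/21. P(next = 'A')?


P(next=A) = Σᵢ P(now=i)×P(i→A)
= 5/21×5/11 + 8/21×1/5 + 8/21×7/23
= 25/231 + 8/105 + 8/69 = 7979/26565

P = 7979/26565 ≈ 0.3004


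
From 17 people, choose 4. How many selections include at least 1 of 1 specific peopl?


Complement: C(17,4) - C(16,4) = 2380 - 1820 = 560

560


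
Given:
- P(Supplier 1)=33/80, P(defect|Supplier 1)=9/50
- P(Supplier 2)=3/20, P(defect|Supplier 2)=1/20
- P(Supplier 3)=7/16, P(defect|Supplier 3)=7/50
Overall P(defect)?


P(B) = Σ P(B|Aᵢ)×P(Aᵢ)
  9/50×33/80 = 297/4000
  1/20×3/20 = 3/400
  7/50×7/16 = 49/800
Sum = 143/1000

P(defect) = 143/1000 ≈ 14.30%


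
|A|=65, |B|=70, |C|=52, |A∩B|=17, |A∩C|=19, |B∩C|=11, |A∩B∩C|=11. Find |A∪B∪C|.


|A∪B∪C| = 65+70+52-17-19-11+11 = 151

|A∪B∪C| = 151


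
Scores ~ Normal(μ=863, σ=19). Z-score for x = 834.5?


z = (x - μ)/σ = (834.5 - 863)/19 = -1.5

z = -1.5


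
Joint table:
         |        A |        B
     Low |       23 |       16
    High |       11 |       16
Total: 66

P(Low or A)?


P(Low∨A) = P(Low) + P(A) - P(Low∧A)
= (39 + 34 - 23)/66 = 50/66 = 25/33

P = 25/33 ≈ 75.76%


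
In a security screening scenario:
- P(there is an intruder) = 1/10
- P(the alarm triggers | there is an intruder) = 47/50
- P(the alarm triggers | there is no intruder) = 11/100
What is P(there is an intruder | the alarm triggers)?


Using Bayes' theorem:
P(A|B) = P(B|A)·P(A) / P(B)

P(the alarm triggers) = 47/50 × 1/10 + 11/100 × 9/10
= 47/500 + 99/1000 = 193/1000

P(there is an intruder|the alarm triggers) = (47/500) / (193/1000) = 94/193

P(there is an intruder|the alarm triggers) = 94/193 ≈ 48.70%


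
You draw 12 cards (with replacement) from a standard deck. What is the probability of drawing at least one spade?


P(not a spade) = 39/52 = 3/4
P(none in 12 draws) = (3/4)^12 = 531441/16777216
P(≥1 spade) = 1 - 531441/16777216 = 16245775/16777216

P = 16245775/16777216 ≈ 96.83%


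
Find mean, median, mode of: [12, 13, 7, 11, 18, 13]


Sorted: [7, 11, 12, 13, 13, 18]
Mean = 74/6 = 37/3
Median = 25/2
Freq: {12: 1, 13: 2, 7: 1, 11: 1, 18: 1}
Mode: [13]

Mean=37/3, Median=25/2, Mode=13


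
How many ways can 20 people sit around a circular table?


Circular arrangements of 20 distinct objects: fix one position to break rotational symmetry.
(n-1)! = 19! = 121645100408832000

121645100408832000


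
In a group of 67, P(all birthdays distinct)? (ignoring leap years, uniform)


P(all different) = Π(365-i)/365 for i=0..66
= (365/365)×(364/365)×...×(299/365)
= 0.001560

P ≈ 0.0016 ≈ 0.16%
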